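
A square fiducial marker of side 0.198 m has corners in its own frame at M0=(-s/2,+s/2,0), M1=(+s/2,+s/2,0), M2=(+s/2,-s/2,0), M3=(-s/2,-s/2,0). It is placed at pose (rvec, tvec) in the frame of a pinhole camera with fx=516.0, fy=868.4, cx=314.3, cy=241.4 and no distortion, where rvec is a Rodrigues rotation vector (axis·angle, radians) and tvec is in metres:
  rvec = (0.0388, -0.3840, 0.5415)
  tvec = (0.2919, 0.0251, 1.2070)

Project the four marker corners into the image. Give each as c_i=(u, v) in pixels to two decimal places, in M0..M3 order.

Intrinsics K: fx=516.0, fy=868.4, cx=314.3, cy=241.4
Marker side s = 0.198 m; corners in marker frame (Z=0):
  M0 = (-0.0990, +0.0990, 0)
  M1 = (+0.0990, +0.0990, 0)
  M2 = (+0.0990, -0.0990, 0)
  M3 = (-0.0990, -0.0990, 0)
rvec = (0.0388, -0.3840, 0.5415), |rvec| = θ = 0.66497 rad = 38.100°
Rodrigues: sinθ=0.61703, 1−cosθ=0.21306; R = I + sinθ·[k]× + (1−cosθ)·[k]×²:
    [+0.78766 -0.50965 -0.34620]
    [+0.49529 +0.85799 -0.13620]
    [+0.36644 -0.06419 +0.92822]
t = (0.2919, 0.0251, 1.2070) m
M0: Pc = R·M0+t = (+0.16347, +0.06101, +1.16437); u = 516.0·(+0.16347)/1.16437 + 314.3 = 386.7417, v = 868.4·(+0.06101)/1.16437 + 241.4 = 286.9000
M1: Pc = R·M1+t = (+0.31942, +0.15907, +1.23692); u = 516.0·(+0.31942)/1.23692 + 314.3 = 447.5521, v = 868.4·(+0.15907)/1.23692 + 241.4 = 353.0803
M2: Pc = R·M2+t = (+0.42033, -0.01081, +1.24963); u = 516.0·(+0.42033)/1.24963 + 314.3 = 487.8646, v = 868.4·(-0.01081)/1.24963 + 241.4 = 233.8897
M3: Pc = R·M3+t = (+0.26438, -0.10887, +1.17708); u = 516.0·(+0.26438)/1.17708 + 314.3 = 430.1958, v = 868.4·(-0.10887)/1.17708 + 241.4 = 161.0771

c0=(386.74, 286.90) c1=(447.55, 353.08) c2=(487.86, 233.89) c3=(430.20, 161.08)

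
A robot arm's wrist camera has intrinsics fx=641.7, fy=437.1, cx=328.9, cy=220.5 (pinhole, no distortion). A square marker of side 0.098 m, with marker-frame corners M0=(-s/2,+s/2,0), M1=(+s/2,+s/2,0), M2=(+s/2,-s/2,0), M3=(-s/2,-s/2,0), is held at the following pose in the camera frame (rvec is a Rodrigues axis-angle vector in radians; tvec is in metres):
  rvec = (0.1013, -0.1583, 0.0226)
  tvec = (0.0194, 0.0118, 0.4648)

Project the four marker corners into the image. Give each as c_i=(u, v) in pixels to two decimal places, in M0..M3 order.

Intrinsics K: fx=641.7, fy=437.1, cx=328.9, cy=220.5
Marker side s = 0.098 m; corners in marker frame (Z=0):
  M0 = (-0.0490, +0.0490, 0)
  M1 = (+0.0490, +0.0490, 0)
  M2 = (+0.0490, -0.0490, 0)
  M3 = (-0.0490, -0.0490, 0)
rvec = (0.1013, -0.1583, 0.0226), |rvec| = θ = 0.18929 rad = 10.846°
Rodrigues: sinθ=0.18816, 1−cosθ=0.01786; R = I + sinθ·[k]× + (1−cosθ)·[k]×²:
    [+0.98725 -0.03046 -0.15622]
    [+0.01447 +0.99463 -0.10248]
    [+0.15850 +0.09891 +0.98239]
t = (0.0194, 0.0118, 0.4648) m
M0: Pc = R·M0+t = (-0.03047, +0.05983, +0.46188); u = 641.7·(-0.03047)/0.46188 + 328.9 = 286.5703, v = 437.1·(+0.05983)/0.46188 + 220.5 = 277.1179
M1: Pc = R·M1+t = (+0.06628, +0.06125, +0.47741); u = 641.7·(+0.06628)/0.47741 + 328.9 = 417.9921, v = 437.1·(+0.06125)/0.47741 + 220.5 = 276.5743
M2: Pc = R·M2+t = (+0.06927, -0.03623, +0.46772); u = 641.7·(+0.06927)/0.46772 + 328.9 = 423.9339, v = 437.1·(-0.03623)/0.46772 + 220.5 = 186.6439
M3: Pc = R·M3+t = (-0.02748, -0.03765, +0.45219); u = 641.7·(-0.02748)/0.45219 + 328.9 = 289.8989, v = 437.1·(-0.03765)/0.45219 + 220.5 = 184.1101

c0=(286.57, 277.12) c1=(417.99, 276.57) c2=(423.93, 186.64) c3=(289.90, 184.11)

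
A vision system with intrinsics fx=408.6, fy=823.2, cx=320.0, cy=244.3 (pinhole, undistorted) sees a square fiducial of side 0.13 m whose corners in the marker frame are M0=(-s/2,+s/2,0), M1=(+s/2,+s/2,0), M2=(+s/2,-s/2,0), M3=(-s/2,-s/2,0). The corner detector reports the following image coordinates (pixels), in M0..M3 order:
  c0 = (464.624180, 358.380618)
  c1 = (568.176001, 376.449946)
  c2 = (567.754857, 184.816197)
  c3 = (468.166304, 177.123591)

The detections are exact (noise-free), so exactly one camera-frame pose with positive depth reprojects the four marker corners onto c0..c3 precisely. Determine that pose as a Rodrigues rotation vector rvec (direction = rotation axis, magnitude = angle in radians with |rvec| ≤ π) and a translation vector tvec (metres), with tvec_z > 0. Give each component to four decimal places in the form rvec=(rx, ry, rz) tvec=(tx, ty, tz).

Intrinsics K: fx=408.6, fy=823.2, cx=320.0, cy=244.3
Marker side s = 0.13 m; corners in marker frame (Z=0):
  M0 = (-0.0650, +0.0650, 0)
  M1 = (+0.0650, +0.0650, 0)
  M2 = (+0.0650, -0.0650, 0)
  M3 = (-0.0650, -0.0650, 0)
Detected image corners:
  c0 = (464.624180, 358.380618) px
  c1 = (568.176001, 376.449946) px
  c2 = (567.754857, 184.816197) px
  c3 = (468.166304, 177.123591) px
Planar DLT: solve 8×8 A·h = b for H (H[2,2]=1):
  H  [+570.53850 -170.87417 +515.85252]
  H  [-13.29345 +1349.12532 +272.16557]
  H  [-0.40695 -0.30641 +1.00000]
B = K⁻¹H; ‖b₁‖=1.765756, ‖b₂‖=1.765756; λ = 2/(‖b₁‖+‖b₂‖) = 0.566330, sign → tz>0 ⇒ λ=+0.566330
r₁ = λ·B[:,0] = (+0.97127,+0.05925,-0.23047); r₂ = λ·B[:,1] = (-0.10094,+0.97964,-0.17353)
r₃ = r₁×r₂ = (+0.21550,+0.19180,+0.95748); SVD([r₁ r₂ r₃]) → R = UVᵀ:
  R  [+0.97127 -0.10094 +0.21550]
  R  [+0.05925 +0.97964 +0.19180]
  R  [-0.23047 -0.17353 +0.95748]
t = (+0.27146, +0.01917, +0.56633) m
tr R = 2.908400; θ = arccos((tr R − 1)/2) = 0.303822 rad = 17.408°
axis k = ((R−Rᵀ)₃₂, (R−Rᵀ)₁₃, (R−Rᵀ)₂₁) / (2 sinθ) = (-0.610575, +0.745335, +0.267718)
rvec = θ·k = (-0.185507, +0.226450, +0.081339)

rvec=(-0.1855, 0.2264, 0.0813) tvec=(0.2715, 0.0192, 0.5663)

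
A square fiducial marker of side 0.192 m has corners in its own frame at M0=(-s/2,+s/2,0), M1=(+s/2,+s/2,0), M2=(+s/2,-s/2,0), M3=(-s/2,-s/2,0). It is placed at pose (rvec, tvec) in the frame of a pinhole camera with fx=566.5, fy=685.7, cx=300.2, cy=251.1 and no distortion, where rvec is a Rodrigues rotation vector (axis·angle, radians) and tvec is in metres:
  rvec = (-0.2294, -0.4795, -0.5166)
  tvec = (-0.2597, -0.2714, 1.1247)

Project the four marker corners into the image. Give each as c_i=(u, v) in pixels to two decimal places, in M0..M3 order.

Intrinsics K: fx=566.5, fy=685.7, cx=300.2, cy=251.1
Marker side s = 0.192 m; corners in marker frame (Z=0):
  M0 = (-0.0960, +0.0960, 0)
  M1 = (+0.0960, +0.0960, 0)
  M2 = (+0.0960, -0.0960, 0)
  M3 = (-0.0960, -0.0960, 0)
rvec = (-0.2294, -0.4795, -0.5166), |rvec| = θ = 0.74123 rad = 42.469°
Rodrigues: sinθ=0.67519, 1−cosθ=0.26236; R = I + sinθ·[k]× + (1−cosθ)·[k]×²:
    [+0.76277 +0.52310 -0.38019]
    [-0.41805 +0.84743 +0.32725]
    [+0.49337 -0.09068 +0.86508]
t = (-0.2597, -0.2714, 1.1247) m
M0: Pc = R·M0+t = (-0.28271, -0.14991, +1.06863); u = 566.5·(-0.28271)/1.06863 + 300.2 = 150.3317, v = 685.7·(-0.14991)/1.06863 + 251.1 = 154.9061
M1: Pc = R·M1+t = (-0.13626, -0.23018, +1.16336); u = 566.5·(-0.13626)/1.16336 + 300.2 = 233.8497, v = 685.7·(-0.23018)/1.16336 + 251.1 = 115.4290
M2: Pc = R·M2+t = (-0.23669, -0.39289, +1.18077); u = 566.5·(-0.23669)/1.18077 + 300.2 = 186.6417, v = 685.7·(-0.39289)/1.18077 + 251.1 = 22.9417
M3: Pc = R·M3+t = (-0.38314, -0.31262, +1.08604); u = 566.5·(-0.38314)/1.08604 + 300.2 = 100.3448, v = 685.7·(-0.31262)/1.08604 + 251.1 = 53.7190

c0=(150.33, 154.91) c1=(233.85, 115.43) c2=(186.64, 22.94) c3=(100.34, 53.72)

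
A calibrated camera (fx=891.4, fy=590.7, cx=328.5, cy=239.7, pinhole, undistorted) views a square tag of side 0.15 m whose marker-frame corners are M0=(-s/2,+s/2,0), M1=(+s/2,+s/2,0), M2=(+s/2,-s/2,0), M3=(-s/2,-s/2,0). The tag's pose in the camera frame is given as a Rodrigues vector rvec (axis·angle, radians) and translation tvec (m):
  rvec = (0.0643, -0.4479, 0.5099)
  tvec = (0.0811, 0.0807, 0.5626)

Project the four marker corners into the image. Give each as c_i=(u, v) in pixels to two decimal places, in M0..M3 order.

c0=(305.35, 365.18) c1=(483.99, 420.07) c2=(590.39, 288.58) c3=(427.13, 218.60)

Intrinsics K: fx=891.4, fy=590.7, cx=328.5, cy=239.7
Marker side s = 0.15 m; corners in marker frame (Z=0):
  M0 = (-0.0750, +0.0750, 0)
  M1 = (+0.0750, +0.0750, 0)
  M2 = (+0.0750, -0.0750, 0)
  M3 = (-0.0750, -0.0750, 0)
rvec = (0.0643, -0.4479, 0.5099), |rvec| = θ = 0.68172 rad = 39.060°
Rodrigues: sinθ=0.63013, 1−cosθ=0.22351; R = I + sinθ·[k]× + (1−cosθ)·[k]×²:
    [+0.77848 -0.48516 -0.39824]
    [+0.45746 +0.87297 -0.16927]
    [+0.42977 -0.05040 +0.90153]
t = (0.0811, 0.0807, 0.5626) m
M0: Pc = R·M0+t = (-0.01367, +0.11186, +0.52659); u = 891.4·(-0.01367)/0.52659 + 328.5 = 305.3546, v = 590.7·(+0.11186)/0.52659 + 239.7 = 365.1828
M1: Pc = R·M1+t = (+0.10310, +0.18048, +0.59105); u = 891.4·(+0.10310)/0.59105 + 328.5 = 483.9887, v = 590.7·(+0.18048)/0.59105 + 239.7 = 420.0746
M2: Pc = R·M2+t = (+0.17587, +0.04954, +0.59861); u = 891.4·(+0.17587)/0.59861 + 328.5 = 590.3939, v = 590.7·(+0.04954)/0.59861 + 239.7 = 288.5820
M3: Pc = R·M3+t = (+0.05910, -0.01908, +0.53415); u = 891.4·(+0.05910)/0.53415 + 328.5 = 427.1302, v = 590.7·(-0.01908)/0.53415 + 239.7 = 218.5973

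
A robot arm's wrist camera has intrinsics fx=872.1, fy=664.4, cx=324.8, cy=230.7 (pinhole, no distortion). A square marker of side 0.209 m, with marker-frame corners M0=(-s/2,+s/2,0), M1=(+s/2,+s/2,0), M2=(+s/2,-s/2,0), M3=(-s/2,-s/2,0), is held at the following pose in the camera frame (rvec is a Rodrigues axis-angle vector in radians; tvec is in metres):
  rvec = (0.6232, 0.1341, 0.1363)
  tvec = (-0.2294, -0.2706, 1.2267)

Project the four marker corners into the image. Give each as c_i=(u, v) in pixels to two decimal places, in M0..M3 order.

Intrinsics K: fx=872.1, fy=664.4, cx=324.8, cy=230.7
Marker side s = 0.209 m; corners in marker frame (Z=0):
  M0 = (-0.1045, +0.1045, 0)
  M1 = (+0.1045, +0.1045, 0)
  M2 = (+0.1045, -0.1045, 0)
  M3 = (-0.1045, -0.1045, 0)
rvec = (0.6232, 0.1341, 0.1363), |rvec| = θ = 0.65187 rad = 37.350°
Rodrigues: sinθ=0.60668, 1−cosθ=0.20505; R = I + sinθ·[k]× + (1−cosθ)·[k]×²:
    [+0.98236 -0.08652 +0.16579]
    [+0.16718 +0.80363 -0.57117]
    [-0.08381 +0.58881 +0.80391]
t = (-0.2294, -0.2706, 1.2267) m
M0: Pc = R·M0+t = (-0.34110, -0.20409, +1.29699); u = 872.1·(-0.34110)/1.29699 + 324.8 = 95.4445, v = 664.4·(-0.20409)/1.29699 + 230.7 = 126.1517
M1: Pc = R·M1+t = (-0.13579, -0.16915, +1.27947); u = 872.1·(-0.13579)/1.27947 + 324.8 = 232.2475, v = 664.4·(-0.16915)/1.27947 + 230.7 = 142.8638
M2: Pc = R·M2+t = (-0.11770, -0.33711, +1.15641); u = 872.1·(-0.11770)/1.15641 + 324.8 = 236.0358, v = 664.4·(-0.33711)/1.15641 + 230.7 = 37.0186
M3: Pc = R·M3+t = (-0.32301, -0.37205, +1.17393); u = 872.1·(-0.32301)/1.17393 + 324.8 = 84.8354, v = 664.4·(-0.37205)/1.17393 + 230.7 = 20.1340

c0=(95.44, 126.15) c1=(232.25, 142.86) c2=(236.04, 37.02) c3=(84.84, 20.13)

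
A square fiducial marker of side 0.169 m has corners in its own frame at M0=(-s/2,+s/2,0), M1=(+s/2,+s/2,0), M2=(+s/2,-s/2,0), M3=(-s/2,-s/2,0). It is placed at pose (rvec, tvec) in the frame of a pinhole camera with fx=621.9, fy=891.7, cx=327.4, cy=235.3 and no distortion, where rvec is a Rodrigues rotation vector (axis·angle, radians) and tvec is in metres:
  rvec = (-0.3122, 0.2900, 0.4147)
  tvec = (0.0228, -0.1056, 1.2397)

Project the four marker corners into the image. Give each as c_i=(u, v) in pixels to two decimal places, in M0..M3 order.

c0=(283.59, 191.40) c1=(358.76, 233.16) c2=(394.84, 126.85) c3=(320.41, 91.06)

Intrinsics K: fx=621.9, fy=891.7, cx=327.4, cy=235.3
Marker side s = 0.169 m; corners in marker frame (Z=0):
  M0 = (-0.0845, +0.0845, 0)
  M1 = (+0.0845, +0.0845, 0)
  M2 = (+0.0845, -0.0845, 0)
  M3 = (-0.0845, -0.0845, 0)
rvec = (-0.3122, 0.2900, 0.4147), |rvec| = θ = 0.59460 rad = 34.068°
Rodrigues: sinθ=0.56017, 1−cosθ=0.17163; R = I + sinθ·[k]× + (1−cosθ)·[k]×²:
    [+0.87569 -0.43464 +0.21036]
    [+0.34674 +0.86920 +0.35251]
    [-0.33606 -0.23575 +0.91186]
t = (0.0228, -0.1056, 1.2397) m
M0: Pc = R·M0+t = (-0.08792, -0.06145, +1.24818); u = 621.9·(-0.08792)/1.24818 + 327.4 = 283.5926, v = 891.7·(-0.06145)/1.24818 + 235.3 = 191.3984
M1: Pc = R·M1+t = (+0.06007, -0.00285, +1.19138); u = 621.9·(+0.06007)/1.19138 + 327.4 = 358.7556, v = 891.7·(-0.00285)/1.19138 + 235.3 = 233.1647
M2: Pc = R·M2+t = (+0.13352, -0.14975, +1.23122); u = 621.9·(+0.13352)/1.23122 + 327.4 = 394.8435, v = 891.7·(-0.14975)/1.23122 + 235.3 = 126.8468
M3: Pc = R·M3+t = (-0.01447, -0.20835, +1.28802); u = 621.9·(-0.01447)/1.28802 + 327.4 = 320.4141, v = 891.7·(-0.20835)/1.28802 + 235.3 = 91.0604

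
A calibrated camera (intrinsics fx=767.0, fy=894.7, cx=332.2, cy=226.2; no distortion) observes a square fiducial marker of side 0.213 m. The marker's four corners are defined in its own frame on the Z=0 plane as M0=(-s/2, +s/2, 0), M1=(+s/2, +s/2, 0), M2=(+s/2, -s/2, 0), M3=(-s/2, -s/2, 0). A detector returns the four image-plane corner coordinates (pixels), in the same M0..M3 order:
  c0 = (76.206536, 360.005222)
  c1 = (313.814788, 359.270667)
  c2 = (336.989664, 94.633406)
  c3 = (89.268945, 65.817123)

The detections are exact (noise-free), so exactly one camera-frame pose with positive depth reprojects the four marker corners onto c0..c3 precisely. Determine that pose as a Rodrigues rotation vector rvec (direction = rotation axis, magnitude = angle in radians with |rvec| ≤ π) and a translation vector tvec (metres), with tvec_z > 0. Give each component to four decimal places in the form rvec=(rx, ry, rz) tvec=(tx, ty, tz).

rvec=(0.1723, -0.3275, 0.0756) tvec=(-0.1071, -0.0018, 0.6727)

Intrinsics K: fx=767.0, fy=894.7, cx=332.2, cy=226.2
Marker side s = 0.213 m; corners in marker frame (Z=0):
  M0 = (-0.1065, +0.1065, 0)
  M1 = (+0.1065, +0.1065, 0)
  M2 = (+0.1065, -0.1065, 0)
  M3 = (-0.1065, -0.1065, 0)
Detected image corners:
  c0 = (76.206536, 360.005222) px
  c1 = (313.814788, 359.270667) px
  c2 = (336.989664, 94.633406) px
  c3 = (89.268945, 65.817123) px
Planar DLT: solve 8×8 A·h = b for H (H[2,2]=1):
  H  [+1237.63271 -38.97631 +210.11182]
  H  [+170.84663 +1359.20557 +223.74376]
  H  [+0.48488 +0.23185 +1.00000]
B = K⁻¹H; ‖b₁‖=1.486558, ‖b₂‖=1.486558; λ = 2/(‖b₁‖+‖b₂‖) = 0.672695, sign → tz>0 ⇒ λ=+0.672695
r₁ = λ·B[:,0] = (+0.94419,+0.04599,+0.32617); r₂ = λ·B[:,1] = (-0.10173,+0.98251,+0.15596)
r₃ = r₁×r₂ = (-0.31330,-0.18044,+0.93235); SVD([r₁ r₂ r₃]) → R = UVᵀ:
  R  [+0.94419 -0.10173 -0.31330]
  R  [+0.04599 +0.98251 -0.18044]
  R  [+0.32617 +0.15596 +0.93235]
t = (-0.10708, -0.00185, +0.67269) m
tr R = 2.859055; θ = arccos((tr R − 1)/2) = 0.377668 rad = 21.639°
axis k = ((R−Rᵀ)₃₂, (R−Rᵀ)₁₃, (R−Rᵀ)₂₁) / (2 sinθ) = (+0.456141, -0.867072, +0.200302)
rvec = θ·k = (+0.172270, -0.327465, +0.075648)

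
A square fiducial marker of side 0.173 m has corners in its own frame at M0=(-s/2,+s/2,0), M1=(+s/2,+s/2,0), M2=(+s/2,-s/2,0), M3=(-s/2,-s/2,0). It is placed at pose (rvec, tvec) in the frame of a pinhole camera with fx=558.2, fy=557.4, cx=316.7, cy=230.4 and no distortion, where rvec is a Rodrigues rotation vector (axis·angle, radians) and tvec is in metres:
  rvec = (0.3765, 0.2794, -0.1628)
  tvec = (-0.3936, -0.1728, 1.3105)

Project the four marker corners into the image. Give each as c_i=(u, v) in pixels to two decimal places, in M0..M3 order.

Intrinsics K: fx=558.2, fy=557.4, cx=316.7, cy=230.4
Marker side s = 0.173 m; corners in marker frame (Z=0):
  M0 = (-0.0865, +0.0865, 0)
  M1 = (+0.0865, +0.0865, 0)
  M2 = (+0.0865, -0.0865, 0)
  M3 = (-0.0865, -0.0865, 0)
rvec = (0.3765, 0.2794, -0.1628), |rvec| = θ = 0.49631 rad = 28.436°
Rodrigues: sinθ=0.47618, 1−cosθ=0.12065; R = I + sinθ·[k]× + (1−cosθ)·[k]×²:
    [+0.94878 +0.20772 +0.23805]
    [-0.10467 +0.91758 -0.38351]
    [-0.29809 +0.33895 +0.89233]
t = (-0.3936, -0.1728, 1.3105) m
M0: Pc = R·M0+t = (-0.45770, -0.08437, +1.36560); u = 558.2·(-0.45770)/1.36560 + 316.7 = 129.6115, v = 557.4·(-0.08437)/1.36560 + 230.4 = 195.9607
M1: Pc = R·M1+t = (-0.29356, -0.10248, +1.31403); u = 558.2·(-0.29356)/1.31403 + 316.7 = 191.9951, v = 557.4·(-0.10248)/1.31403 + 230.4 = 186.9277
M2: Pc = R·M2+t = (-0.32950, -0.26123, +1.25540); u = 558.2·(-0.32950)/1.25540 + 316.7 = 170.1915, v = 557.4·(-0.26123)/1.25540 + 230.4 = 114.4151
M3: Pc = R·M3+t = (-0.49364, -0.24312, +1.30697); u = 558.2·(-0.49364)/1.30697 + 316.7 = 105.8693, v = 557.4·(-0.24312)/1.30697 + 230.4 = 126.7145

c0=(129.61, 195.96) c1=(192.00, 186.93) c2=(170.19, 114.42) c3=(105.87, 126.71)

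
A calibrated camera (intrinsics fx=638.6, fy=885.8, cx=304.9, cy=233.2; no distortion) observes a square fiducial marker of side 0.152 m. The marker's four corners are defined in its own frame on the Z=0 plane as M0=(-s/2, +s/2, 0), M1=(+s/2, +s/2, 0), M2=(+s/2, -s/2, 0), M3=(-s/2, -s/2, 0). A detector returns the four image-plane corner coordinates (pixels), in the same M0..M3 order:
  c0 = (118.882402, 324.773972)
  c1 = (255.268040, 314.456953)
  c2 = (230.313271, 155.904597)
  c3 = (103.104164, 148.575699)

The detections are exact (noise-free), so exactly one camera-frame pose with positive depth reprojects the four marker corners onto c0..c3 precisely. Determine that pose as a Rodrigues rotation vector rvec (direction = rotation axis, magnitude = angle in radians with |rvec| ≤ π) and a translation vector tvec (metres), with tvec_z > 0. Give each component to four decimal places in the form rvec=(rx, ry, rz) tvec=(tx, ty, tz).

Intrinsics K: fx=638.6, fy=885.8, cx=304.9, cy=233.2
Marker side s = 0.152 m; corners in marker frame (Z=0):
  M0 = (-0.0760, +0.0760, 0)
  M1 = (+0.0760, +0.0760, 0)
  M2 = (+0.0760, -0.0760, 0)
  M3 = (-0.0760, -0.0760, 0)
Detected image corners:
  c0 = (118.882402, 324.773972) px
  c1 = (255.268040, 314.456953) px
  c2 = (230.313271, 155.904597) px
  c3 = (103.104164, 148.575699) px
Planar DLT: solve 8×8 A·h = b for H (H[2,2]=1):
  H  [+987.59402 +35.71981 +179.90363]
  H  [+155.11162 +964.94192 +232.29854]
  H  [+0.68856 -0.56447 +1.00000]
B = K⁻¹H; ‖b₁‖=1.398948, ‖b₂‖=1.398948; λ = 2/(‖b₁‖+‖b₂‖) = 0.714823, sign → tz>0 ⇒ λ=+0.714823
r₁ = λ·B[:,0] = (+0.87047,-0.00441,+0.49220); r₂ = λ·B[:,1] = (+0.23263,+0.88491,-0.40350)
r₃ = r₁×r₂ = (-0.43378,+0.46573,+0.77132); SVD([r₁ r₂ r₃]) → R = UVᵀ:
  R  [+0.87047 +0.23263 -0.43378]
  R  [-0.00441 +0.88491 +0.46573]
  R  [+0.49220 -0.40350 +0.77132]
t = (-0.13992, -0.00073, +0.71482) m
tr R = 2.526704; θ = arccos((tr R − 1)/2) = 0.702310 rad = 40.239°
axis k = ((R−Rᵀ)₃₂, (R−Rᵀ)₁₃, (R−Rᵀ)₂₁) / (2 sinθ) = (-0.672795, -0.716719, -0.183472)
rvec = θ·k = (-0.472510, -0.503359, -0.128854)

rvec=(-0.4725, -0.5034, -0.1289) tvec=(-0.1399, -0.0007, 0.7148)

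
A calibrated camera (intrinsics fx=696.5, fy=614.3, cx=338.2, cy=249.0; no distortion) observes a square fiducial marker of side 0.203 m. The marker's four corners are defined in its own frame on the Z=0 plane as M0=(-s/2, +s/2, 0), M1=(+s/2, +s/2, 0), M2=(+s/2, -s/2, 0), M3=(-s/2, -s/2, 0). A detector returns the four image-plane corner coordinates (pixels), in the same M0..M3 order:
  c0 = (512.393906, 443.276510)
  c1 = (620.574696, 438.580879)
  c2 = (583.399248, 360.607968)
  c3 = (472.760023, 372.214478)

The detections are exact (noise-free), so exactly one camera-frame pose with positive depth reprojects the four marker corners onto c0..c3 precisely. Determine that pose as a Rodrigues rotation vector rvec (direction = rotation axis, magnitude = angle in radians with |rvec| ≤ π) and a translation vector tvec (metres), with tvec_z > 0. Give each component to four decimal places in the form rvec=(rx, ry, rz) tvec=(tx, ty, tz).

rvec=(0.4631, 0.5096, -0.3655) tvec=(0.3750, 0.3198, 1.2606)

Intrinsics K: fx=696.5, fy=614.3, cx=338.2, cy=249.0
Marker side s = 0.203 m; corners in marker frame (Z=0):
  M0 = (-0.1015, +0.1015, 0)
  M1 = (+0.1015, +0.1015, 0)
  M2 = (+0.1015, -0.1015, 0)
  M3 = (-0.1015, -0.1015, 0)
Detected image corners:
  c0 = (512.393906, 443.276510) px
  c1 = (620.574696, 438.580879) px
  c2 = (583.399248, 360.607968) px
  c3 = (472.760023, 372.214478) px
Planar DLT: solve 8×8 A·h = b for H (H[2,2]=1):
  H  [+304.40258 +332.30609 +545.41255]
  H  [-212.59515 +471.71134 +404.83429]
  H  [-0.42830 +0.26103 +1.00000]
B = K⁻¹H; ‖b₁‖=0.793244, ‖b₂‖=0.793244; λ = 2/(‖b₁‖+‖b₂‖) = 1.260646, sign → tz>0 ⇒ λ=+1.260646
r₁ = λ·B[:,0] = (+0.81314,-0.21742,-0.53994); r₂ = λ·B[:,1] = (+0.44168,+0.83465,+0.32907)
r₃ = r₁×r₂ = (+0.37911,-0.50606,+0.77471); SVD([r₁ r₂ r₃]) → R = UVᵀ:
  R  [+0.81314 +0.44168 +0.37911]
  R  [-0.21742 +0.83465 -0.50606]
  R  [-0.53994 +0.32907 +0.77471]
t = (+0.37505, +0.31980, +1.26065) m
tr R = 2.422498; θ = arccos((tr R − 1)/2) = 0.779523 rad = 44.663°
axis k = ((R−Rᵀ)₃₂, (R−Rᵀ)₁₃, (R−Rᵀ)₂₁) / (2 sinθ) = (+0.594022, +0.653718, -0.468818)
rvec = θ·k = (+0.463054, +0.509588, -0.365454)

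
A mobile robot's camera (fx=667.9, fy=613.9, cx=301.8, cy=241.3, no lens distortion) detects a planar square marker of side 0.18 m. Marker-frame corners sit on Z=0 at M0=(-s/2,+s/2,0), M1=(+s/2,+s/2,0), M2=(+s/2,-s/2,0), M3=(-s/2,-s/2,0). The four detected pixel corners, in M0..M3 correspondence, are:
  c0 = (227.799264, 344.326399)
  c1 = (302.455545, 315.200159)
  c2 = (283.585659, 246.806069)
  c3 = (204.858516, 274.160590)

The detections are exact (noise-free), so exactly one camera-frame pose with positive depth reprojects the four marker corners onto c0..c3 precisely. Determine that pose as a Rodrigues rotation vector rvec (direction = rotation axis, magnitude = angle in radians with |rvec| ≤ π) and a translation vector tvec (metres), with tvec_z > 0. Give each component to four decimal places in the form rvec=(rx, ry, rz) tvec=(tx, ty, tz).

Intrinsics K: fx=667.9, fy=613.9, cx=301.8, cy=241.3
Marker side s = 0.18 m; corners in marker frame (Z=0):
  M0 = (-0.0900, +0.0900, 0)
  M1 = (+0.0900, +0.0900, 0)
  M2 = (+0.0900, -0.0900, 0)
  M3 = (-0.0900, -0.0900, 0)
Detected image corners:
  c0 = (227.799264, 344.326399) px
  c1 = (302.455545, 315.200159) px
  c2 = (283.585659, 246.806069) px
  c3 = (204.858516, 274.160590) px
Planar DLT: solve 8×8 A·h = b for H (H[2,2]=1):
  H  [+485.94688 +174.61530 +255.70628]
  H  [-87.32871 +452.82430 +295.54208]
  H  [+0.23605 +0.23055 +1.00000]
B = K⁻¹H; ‖b₁‖=0.704622, ‖b₂‖=0.704622; λ = 2/(‖b₁‖+‖b₂‖) = 1.419200, sign → tz>0 ⇒ λ=+1.419200
r₁ = λ·B[:,0] = (+0.88120,-0.33356,+0.33500); r₂ = λ·B[:,1] = (+0.22319,+0.91822,+0.32719)
r₃ = r₁×r₂ = (-0.41675,-0.21355,+0.88358); SVD([r₁ r₂ r₃]) → R = UVᵀ:
  R  [+0.88120 +0.22319 -0.41675]
  R  [-0.33356 +0.91822 -0.21355]
  R  [+0.33500 +0.32719 +0.88358]
t = (-0.09794, +0.12540, +1.41920) m
tr R = 2.683000; θ = arccos((tr R − 1)/2) = 0.570743 rad = 32.701°
axis k = ((R−Rᵀ)₃₂, (R−Rᵀ)₁₃, (R−Rᵀ)₂₁) / (2 sinθ) = (+0.500455, -0.695736, -0.515263)
rvec = θ·k = (+0.285631, -0.397087, -0.294083)

rvec=(0.2856, -0.3971, -0.2941) tvec=(-0.0979, 0.1254, 1.4192)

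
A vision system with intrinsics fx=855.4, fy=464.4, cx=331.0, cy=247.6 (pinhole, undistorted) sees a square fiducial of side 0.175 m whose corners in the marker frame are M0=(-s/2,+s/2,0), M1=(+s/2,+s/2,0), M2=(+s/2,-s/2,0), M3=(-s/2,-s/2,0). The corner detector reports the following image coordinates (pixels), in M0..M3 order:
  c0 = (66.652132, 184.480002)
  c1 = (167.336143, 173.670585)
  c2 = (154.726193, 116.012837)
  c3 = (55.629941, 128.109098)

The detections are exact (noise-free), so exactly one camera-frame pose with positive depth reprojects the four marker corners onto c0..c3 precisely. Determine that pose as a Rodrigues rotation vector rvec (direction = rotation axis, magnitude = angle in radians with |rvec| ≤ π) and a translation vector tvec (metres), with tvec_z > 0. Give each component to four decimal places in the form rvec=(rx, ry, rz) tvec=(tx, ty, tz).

Intrinsics K: fx=855.4, fy=464.4, cx=331.0, cy=247.6
Marker side s = 0.175 m; corners in marker frame (Z=0):
  M0 = (-0.0875, +0.0875, 0)
  M1 = (+0.0875, +0.0875, 0)
  M2 = (+0.0875, -0.0875, 0)
  M3 = (-0.0875, -0.0875, 0)
Detected image corners:
  c0 = (66.652132, 184.480002) px
  c1 = (167.336143, 173.670585) px
  c2 = (154.726193, 116.012837) px
  c3 = (55.629941, 128.109098) px
Planar DLT: solve 8×8 A·h = b for H (H[2,2]=1):
  H  [+554.79695 +59.26313 +110.41950]
  H  [-87.12067 +314.63520 +150.45605]
  H  [-0.14380 -0.07382 +1.00000]
B = K⁻¹H; ‖b₁‖=0.727269, ‖b₂‖=0.727269; λ = 2/(‖b₁‖+‖b₂‖) = 1.375007, sign → tz>0 ⇒ λ=+1.375007
r₁ = λ·B[:,0] = (+0.96832,-0.15253,-0.19773); r₂ = λ·B[:,1] = (+0.13454,+0.98570,-0.10150)
r₃ = r₁×r₂ = (+0.21038,+0.07168,+0.97499); SVD([r₁ r₂ r₃]) → R = UVᵀ:
  R  [+0.96832 +0.13454 +0.21038]
  R  [-0.15253 +0.98570 +0.07168]
  R  [-0.19773 -0.10150 +0.97499]
t = (-0.35457, -0.28763, +1.37501) m
tr R = 2.929001; θ = arccos((tr R − 1)/2) = 0.267251 rad = 15.312°
axis k = ((R−Rᵀ)₃₂, (R−Rᵀ)₁₃, (R−Rᵀ)₂₁) / (2 sinθ) = (-0.327898, +0.772704, -0.543517)
rvec = θ·k = (-0.087631, +0.206506, -0.145256)

rvec=(-0.0876, 0.2065, -0.1453) tvec=(-0.3546, -0.2876, 1.3750)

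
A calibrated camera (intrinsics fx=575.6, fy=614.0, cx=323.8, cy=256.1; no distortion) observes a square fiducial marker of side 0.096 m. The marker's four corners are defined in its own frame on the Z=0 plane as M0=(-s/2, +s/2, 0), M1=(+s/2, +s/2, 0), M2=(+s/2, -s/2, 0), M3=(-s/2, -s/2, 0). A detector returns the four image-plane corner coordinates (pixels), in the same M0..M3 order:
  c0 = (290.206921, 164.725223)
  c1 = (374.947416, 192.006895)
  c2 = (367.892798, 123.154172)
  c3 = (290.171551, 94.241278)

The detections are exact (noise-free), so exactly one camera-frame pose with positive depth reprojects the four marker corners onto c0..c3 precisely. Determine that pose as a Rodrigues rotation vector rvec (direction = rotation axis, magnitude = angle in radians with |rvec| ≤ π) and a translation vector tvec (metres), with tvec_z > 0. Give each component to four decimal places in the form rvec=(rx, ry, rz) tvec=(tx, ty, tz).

rvec=(-0.5984, -0.4476, 0.1039) tvec=(0.0086, -0.1129, 0.6098)

Intrinsics K: fx=575.6, fy=614.0, cx=323.8, cy=256.1
Marker side s = 0.096 m; corners in marker frame (Z=0):
  M0 = (-0.0480, +0.0480, 0)
  M1 = (+0.0480, +0.0480, 0)
  M2 = (+0.0480, -0.0480, 0)
  M3 = (-0.0480, -0.0480, 0)
Detected image corners:
  c0 = (290.206921, 164.725223) px
  c1 = (374.947416, 192.006895) px
  c2 = (367.892798, 123.154172) px
  c3 = (290.171551, 94.241278) px
Planar DLT: solve 8×8 A·h = b for H (H[2,2]=1):
  H  [+1048.89504 -268.67007 +331.93020]
  H  [+381.73030 +592.39485 +142.39838]
  H  [+0.61779 -0.92708 +1.00000]
B = K⁻¹H; ‖b₁‖=1.639821, ‖b₂‖=1.639821; λ = 2/(‖b₁‖+‖b₂‖) = 0.609823, sign → tz>0 ⇒ λ=+0.609823
r₁ = λ·B[:,0] = (+0.89932,+0.22199,+0.37674); r₂ = λ·B[:,1] = (+0.03339,+0.82417,-0.56535)
r₃ = r₁×r₂ = (-0.43600,+0.52101,+0.73379); SVD([r₁ r₂ r₃]) → R = UVᵀ:
  R  [+0.89932 +0.03339 -0.43600]
  R  [+0.22199 +0.82417 +0.52101]
  R  [+0.37674 -0.56535 +0.73379]
t = (+0.00861, -0.11293, +0.60982) m
tr R = 2.457285; θ = arccos((tr R − 1)/2) = 0.754458 rad = 43.227°
axis k = ((R−Rᵀ)₃₂, (R−Rᵀ)₁₃, (R−Rᵀ)₂₁) / (2 sinθ) = (-0.793091, -0.593337, +0.137688)
rvec = θ·k = (-0.598354, -0.447648, +0.103880)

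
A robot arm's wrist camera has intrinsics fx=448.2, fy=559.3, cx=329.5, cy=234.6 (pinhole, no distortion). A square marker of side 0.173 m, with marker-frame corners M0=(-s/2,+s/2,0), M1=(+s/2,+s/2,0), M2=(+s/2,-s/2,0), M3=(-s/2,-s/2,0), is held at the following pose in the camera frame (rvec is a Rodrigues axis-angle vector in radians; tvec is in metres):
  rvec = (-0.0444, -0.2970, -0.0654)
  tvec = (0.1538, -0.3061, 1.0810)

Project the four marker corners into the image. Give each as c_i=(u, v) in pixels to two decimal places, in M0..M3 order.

c0=(362.46, 120.44) c1=(427.98, 120.62) c2=(422.50, 34.28) c3=(357.08, 29.95)

Intrinsics K: fx=448.2, fy=559.3, cx=329.5, cy=234.6
Marker side s = 0.173 m; corners in marker frame (Z=0):
  M0 = (-0.0865, +0.0865, 0)
  M1 = (+0.0865, +0.0865, 0)
  M2 = (+0.0865, -0.0865, 0)
  M3 = (-0.0865, -0.0865, 0)
rvec = (-0.0444, -0.2970, -0.0654), |rvec| = θ = 0.30734 rad = 17.609°
Rodrigues: sinθ=0.30252, 1−cosθ=0.04686; R = I + sinθ·[k]× + (1−cosθ)·[k]×²:
    [+0.95412 +0.07092 -0.29091]
    [-0.05783 +0.99690 +0.05334]
    [+0.29379 -0.03407 +0.95526]
t = (0.1538, -0.3061, 1.0810) m
M0: Pc = R·M0+t = (+0.07740, -0.21487, +1.05264); u = 448.2·(+0.07740)/1.05264 + 329.5 = 362.4571, v = 559.3·(-0.21487)/1.05264 + 234.6 = 120.4354
M1: Pc = R·M1+t = (+0.24247, -0.22487, +1.10347); u = 448.2·(+0.24247)/1.10347 + 329.5 = 427.9835, v = 559.3·(-0.22487)/1.10347 + 234.6 = 120.6225
M2: Pc = R·M2+t = (+0.23020, -0.39733, +1.10936); u = 448.2·(+0.23020)/1.10936 + 329.5 = 422.5035, v = 559.3·(-0.39733)/1.10936 + 234.6 = 34.2779
M3: Pc = R·M3+t = (+0.06513, -0.38733, +1.05853); u = 448.2·(+0.06513)/1.05853 + 329.5 = 357.0789, v = 559.3·(-0.38733)/1.05853 + 234.6 = 29.9460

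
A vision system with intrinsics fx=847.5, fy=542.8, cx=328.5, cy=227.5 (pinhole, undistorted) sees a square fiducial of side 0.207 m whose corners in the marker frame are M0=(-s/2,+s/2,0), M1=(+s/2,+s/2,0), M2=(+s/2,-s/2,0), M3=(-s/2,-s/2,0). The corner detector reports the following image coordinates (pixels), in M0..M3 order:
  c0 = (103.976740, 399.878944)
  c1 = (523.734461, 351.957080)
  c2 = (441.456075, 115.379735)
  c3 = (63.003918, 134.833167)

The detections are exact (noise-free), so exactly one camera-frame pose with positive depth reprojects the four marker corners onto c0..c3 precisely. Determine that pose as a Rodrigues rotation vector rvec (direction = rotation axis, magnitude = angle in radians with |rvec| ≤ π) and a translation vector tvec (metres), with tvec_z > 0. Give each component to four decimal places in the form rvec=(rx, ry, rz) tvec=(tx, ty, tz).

rvec=(-0.2675, -0.1889, -0.1461) tvec=(-0.0192, 0.0118, 0.4333)

Intrinsics K: fx=847.5, fy=542.8, cx=328.5, cy=227.5
Marker side s = 0.207 m; corners in marker frame (Z=0):
  M0 = (-0.1035, +0.1035, 0)
  M1 = (+0.1035, +0.1035, 0)
  M2 = (+0.1035, -0.1035, 0)
  M3 = (-0.1035, -0.1035, 0)
Detected image corners:
  c0 = (103.976740, 399.878944) px
  c1 = (523.734461, 351.957080) px
  c2 = (441.456075, 115.379735) px
  c3 = (63.003918, 134.833167) px
Planar DLT: solve 8×8 A·h = b for H (H[2,2]=1):
  H  [+2055.55595 +140.45843 +290.95239]
  H  [-40.57345 +1064.80977 +242.25618]
  H  [+0.47140 -0.57277 +1.00000]
B = K⁻¹H; ‖b₁‖=2.307845, ‖b₂‖=2.307845; λ = 2/(‖b₁‖+‖b₂‖) = 0.433305, sign → tz>0 ⇒ λ=+0.433305
r₁ = λ·B[:,0] = (+0.97178,-0.11800,+0.20426); r₂ = λ·B[:,1] = (+0.16801,+0.95403,-0.24818)
r₃ = r₁×r₂ = (-0.16559,+0.27550,+0.94693); SVD([r₁ r₂ r₃]) → R = UVᵀ:
  R  [+0.97178 +0.16801 -0.16559]
  R  [-0.11800 +0.95403 +0.27550]
  R  [+0.20426 -0.24818 +0.94693]
t = (-0.01920, +0.01178, +0.43330) m
tr R = 2.872744; θ = arccos((tr R − 1)/2) = 0.358649 rad = 20.549°
axis k = ((R−Rᵀ)₃₂, (R−Rᵀ)₁₃, (R−Rᵀ)₂₁) / (2 sinθ) = (-0.745963, -0.526835, -0.407412)
rvec = θ·k = (-0.267539, -0.188949, -0.146118)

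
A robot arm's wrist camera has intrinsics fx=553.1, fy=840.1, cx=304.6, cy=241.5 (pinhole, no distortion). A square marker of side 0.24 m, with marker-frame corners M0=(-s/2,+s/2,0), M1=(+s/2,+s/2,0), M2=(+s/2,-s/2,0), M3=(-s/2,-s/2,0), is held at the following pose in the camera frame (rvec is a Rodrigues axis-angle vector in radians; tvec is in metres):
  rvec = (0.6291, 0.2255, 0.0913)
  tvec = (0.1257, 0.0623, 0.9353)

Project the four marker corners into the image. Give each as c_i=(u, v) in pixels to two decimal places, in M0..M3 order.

c0=(308.46, 356.40) c1=(439.60, 392.77) c2=(464.94, 225.52) c3=(311.51, 191.53)

Intrinsics K: fx=553.1, fy=840.1, cx=304.6, cy=241.5
Marker side s = 0.24 m; corners in marker frame (Z=0):
  M0 = (-0.1200, +0.1200, 0)
  M1 = (+0.1200, +0.1200, 0)
  M2 = (+0.1200, -0.1200, 0)
  M3 = (-0.1200, -0.1200, 0)
rvec = (0.6291, 0.2255, 0.0913), |rvec| = θ = 0.67450 rad = 38.646°
Rodrigues: sinθ=0.62451, 1−cosθ=0.21898; R = I + sinθ·[k]× + (1−cosθ)·[k]×²:
    [+0.97151 -0.01625 +0.23643]
    [+0.15282 +0.80549 -0.57256]
    [-0.18114 +0.59238 +0.78503]
t = (0.1257, 0.0623, 0.9353) m
M0: Pc = R·M0+t = (+0.00717, +0.14062, +1.02812); u = 553.1·(+0.00717)/1.02812 + 304.6 = 308.4564, v = 840.1·(+0.14062)/1.02812 + 241.5 = 356.4047
M1: Pc = R·M1+t = (+0.24033, +0.17730, +0.98465); u = 553.1·(+0.24033)/0.98465 + 304.6 = 439.5997, v = 840.1·(+0.17730)/0.98465 + 241.5 = 392.7694
M2: Pc = R·M2+t = (+0.24423, -0.01602, +0.84248); u = 553.1·(+0.24423)/0.84248 + 304.6 = 464.9419, v = 840.1·(-0.01602)/0.84248 + 241.5 = 225.5238
M3: Pc = R·M3+t = (+0.01107, -0.05270, +0.88595); u = 553.1·(+0.01107)/0.88595 + 304.6 = 311.5102, v = 840.1·(-0.05270)/0.88595 + 241.5 = 191.5302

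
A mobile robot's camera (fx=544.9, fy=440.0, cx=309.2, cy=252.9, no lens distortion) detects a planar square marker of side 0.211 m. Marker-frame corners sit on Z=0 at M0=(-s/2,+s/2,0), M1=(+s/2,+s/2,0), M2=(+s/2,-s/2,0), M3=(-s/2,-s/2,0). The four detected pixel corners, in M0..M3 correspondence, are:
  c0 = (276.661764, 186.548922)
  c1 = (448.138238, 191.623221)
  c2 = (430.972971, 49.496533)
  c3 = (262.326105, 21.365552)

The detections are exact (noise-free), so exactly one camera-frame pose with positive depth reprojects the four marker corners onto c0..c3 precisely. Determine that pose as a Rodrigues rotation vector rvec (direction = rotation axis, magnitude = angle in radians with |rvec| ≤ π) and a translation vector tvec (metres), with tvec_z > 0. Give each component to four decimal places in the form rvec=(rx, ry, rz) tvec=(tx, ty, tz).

rvec=(-0.1009, -0.4391, -0.0539) tvec=(0.0557, -0.1884, 0.5871)

Intrinsics K: fx=544.9, fy=440.0, cx=309.2, cy=252.9
Marker side s = 0.211 m; corners in marker frame (Z=0):
  M0 = (-0.1055, +0.1055, 0)
  M1 = (+0.1055, +0.1055, 0)
  M2 = (+0.1055, -0.1055, 0)
  M3 = (-0.1055, -0.1055, 0)
Detected image corners:
  c0 = (276.661764, 186.548922) px
  c1 = (448.138238, 191.623221) px
  c2 = (430.972971, 49.496533) px
  c3 = (262.326105, 21.365552) px
Planar DLT: solve 8×8 A·h = b for H (H[2,2]=1):
  H  [+1063.59992 +23.33502 +360.92466]
  H  [+161.13514 +707.62214 +111.71035]
  H  [+0.72696 -0.14618 +1.00000]
B = K⁻¹H; ‖b₁‖=1.703208, ‖b₂‖=1.703208; λ = 2/(‖b₁‖+‖b₂‖) = 0.587127, sign → tz>0 ⇒ λ=+0.587127
r₁ = λ·B[:,0] = (+0.90383,-0.03031,+0.42682); r₂ = λ·B[:,1] = (+0.07385,+0.99357,-0.08583)
r₃ = r₁×r₂ = (-0.42147,+0.10909,+0.90026); SVD([r₁ r₂ r₃]) → R = UVᵀ:
  R  [+0.90383 +0.07385 -0.42147]
  R  [-0.03031 +0.99357 +0.10909]
  R  [+0.42682 -0.08583 +0.90026]
t = (+0.05573, -0.18840, +0.58713) m
tr R = 2.797656; θ = arccos((tr R − 1)/2) = 0.453708 rad = 25.996°
axis k = ((R−Rᵀ)₃₂, (R−Rᵀ)₁₃, (R−Rᵀ)₂₁) / (2 sinθ) = (-0.222361, -0.967698, -0.118814)
rvec = θ·k = (-0.100887, -0.439052, -0.053907)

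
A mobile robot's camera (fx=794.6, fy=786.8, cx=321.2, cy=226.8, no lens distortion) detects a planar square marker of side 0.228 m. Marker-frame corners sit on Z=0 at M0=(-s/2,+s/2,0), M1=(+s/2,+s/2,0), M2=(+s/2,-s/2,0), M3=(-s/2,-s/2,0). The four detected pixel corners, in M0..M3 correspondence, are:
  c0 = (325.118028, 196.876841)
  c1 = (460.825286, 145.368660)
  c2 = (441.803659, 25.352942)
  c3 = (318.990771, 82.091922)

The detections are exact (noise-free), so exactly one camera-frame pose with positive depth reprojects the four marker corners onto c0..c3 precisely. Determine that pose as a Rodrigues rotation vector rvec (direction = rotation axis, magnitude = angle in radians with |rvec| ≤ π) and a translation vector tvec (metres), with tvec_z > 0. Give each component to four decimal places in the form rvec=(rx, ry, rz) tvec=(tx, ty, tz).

Intrinsics K: fx=794.6, fy=786.8, cx=321.2, cy=226.8
Marker side s = 0.228 m; corners in marker frame (Z=0):
  M0 = (-0.1140, +0.1140, 0)
  M1 = (+0.1140, +0.1140, 0)
  M2 = (+0.1140, -0.1140, 0)
  M3 = (-0.1140, -0.1140, 0)
Detected image corners:
  c0 = (325.118028, 196.876841) px
  c1 = (460.825286, 145.368660) px
  c2 = (441.803659, 25.352942) px
  c3 = (318.990771, 82.091922) px
Planar DLT: solve 8×8 A·h = b for H (H[2,2]=1):
  H  [+418.66880 -100.96021 +383.59700]
  H  [-280.63724 +469.38590 +110.91475]
  H  [-0.38008 -0.40055 +1.00000]
B = K⁻¹H; ‖b₁‖=0.817711, ‖b₂‖=0.817711; λ = 2/(‖b₁‖+‖b₂‖) = 1.222927, sign → tz>0 ⇒ λ=+1.222927
r₁ = λ·B[:,0] = (+0.83224,-0.30221,-0.46481); r₂ = λ·B[:,1] = (+0.04263,+0.87077,-0.48984)
r₃ = r₁×r₂ = (+0.55278,+0.38785,+0.73757); SVD([r₁ r₂ r₃]) → R = UVᵀ:
  R  [+0.83224 +0.04263 +0.55278]
  R  [-0.30221 +0.87077 +0.38785]
  R  [-0.46481 -0.48984 +0.73757]
t = (+0.09603, -0.18012, +1.22293) m
tr R = 2.440577; θ = arccos((tr R − 1)/2) = 0.766578 rad = 43.922°
axis k = ((R−Rᵀ)₃₂, (R−Rᵀ)₁₃, (R−Rᵀ)₂₁) / (2 sinθ) = (-0.632642, +0.733473, -0.248559)
rvec = θ·k = (-0.484969, +0.562264, -0.190540)

rvec=(-0.4850, 0.5623, -0.1905) tvec=(0.0960, -0.1801, 1.2229)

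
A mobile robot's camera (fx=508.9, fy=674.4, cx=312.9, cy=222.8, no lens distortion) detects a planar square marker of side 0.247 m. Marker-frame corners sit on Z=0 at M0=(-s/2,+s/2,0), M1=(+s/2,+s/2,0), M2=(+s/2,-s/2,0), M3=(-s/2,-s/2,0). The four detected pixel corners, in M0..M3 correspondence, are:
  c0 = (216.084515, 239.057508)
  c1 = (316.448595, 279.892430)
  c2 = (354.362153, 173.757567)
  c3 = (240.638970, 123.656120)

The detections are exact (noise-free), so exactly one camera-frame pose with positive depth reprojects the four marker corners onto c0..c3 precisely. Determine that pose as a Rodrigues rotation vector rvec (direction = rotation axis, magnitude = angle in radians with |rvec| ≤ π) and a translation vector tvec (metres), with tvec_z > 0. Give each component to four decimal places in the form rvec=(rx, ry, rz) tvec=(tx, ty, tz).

rvec=(0.6718, -0.0250, 0.3402) tvec=(-0.0690, -0.0245, 1.1232)

Intrinsics K: fx=508.9, fy=674.4, cx=312.9, cy=222.8
Marker side s = 0.247 m; corners in marker frame (Z=0):
  M0 = (-0.1235, +0.1235, 0)
  M1 = (+0.1235, +0.1235, 0)
  M2 = (+0.1235, -0.1235, 0)
  M3 = (-0.1235, -0.1235, 0)
Detected image corners:
  c0 = (216.084515, 239.057508) px
  c1 = (316.448595, 279.892430) px
  c2 = (354.362153, 173.757567) px
  c3 = (240.638970, 123.656120) px
Planar DLT: solve 8×8 A·h = b for H (H[2,2]=1):
  H  [+464.62340 +25.22456 +281.61807]
  H  [+206.76107 +558.28461 +208.11008]
  H  [+0.11725 +0.53948 +1.00000]
B = K⁻¹H; ‖b₁‖=0.890288, ‖b₂‖=0.890288; λ = 2/(‖b₁‖+‖b₂‖) = 1.123232, sign → tz>0 ⇒ λ=+1.123232
r₁ = λ·B[:,0] = (+0.94453,+0.30086,+0.13170); r₂ = λ·B[:,1] = (-0.31690,+0.72965,+0.60596)
r₃ = r₁×r₂ = (+0.08622,-0.61408,+0.78452); SVD([r₁ r₂ r₃]) → R = UVᵀ:
  R  [+0.94453 -0.31690 +0.08622]
  R  [+0.30086 +0.72965 -0.61408]
  R  [+0.13170 +0.60596 +0.78452]
t = (-0.06904, -0.02447, +1.12323) m
tr R = 2.458702; θ = arccos((tr R − 1)/2) = 0.753424 rad = 43.168°
axis k = ((R−Rᵀ)₃₂, (R−Rᵀ)₁₃, (R−Rᵀ)₂₁) / (2 sinθ) = (+0.891659, -0.033239, +0.451486)
rvec = θ·k = (+0.671797, -0.025043, +0.340161)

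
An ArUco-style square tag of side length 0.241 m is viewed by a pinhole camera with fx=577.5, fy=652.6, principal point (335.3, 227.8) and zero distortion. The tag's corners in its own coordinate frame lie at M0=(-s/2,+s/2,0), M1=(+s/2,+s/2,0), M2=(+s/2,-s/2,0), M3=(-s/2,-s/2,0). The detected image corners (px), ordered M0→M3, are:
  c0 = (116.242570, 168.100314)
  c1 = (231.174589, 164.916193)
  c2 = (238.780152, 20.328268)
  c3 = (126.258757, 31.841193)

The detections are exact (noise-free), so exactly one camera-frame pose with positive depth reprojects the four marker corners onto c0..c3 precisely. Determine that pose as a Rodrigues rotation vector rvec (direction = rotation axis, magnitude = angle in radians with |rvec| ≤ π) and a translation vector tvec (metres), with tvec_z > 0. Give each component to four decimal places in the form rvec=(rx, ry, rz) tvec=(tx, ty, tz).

Intrinsics K: fx=577.5, fy=652.6, cx=335.3, cy=227.8
Marker side s = 0.241 m; corners in marker frame (Z=0):
  M0 = (-0.1205, +0.1205, 0)
  M1 = (+0.1205, +0.1205, 0)
  M2 = (+0.1205, -0.1205, 0)
  M3 = (-0.1205, -0.1205, 0)
Detected image corners:
  c0 = (116.242570, 168.100314) px
  c1 = (231.174589, 164.916193) px
  c2 = (238.780152, 20.328268) px
  c3 = (126.258757, 31.841193) px
Planar DLT: solve 8×8 A·h = b for H (H[2,2]=1):
  H  [+426.99342 -55.85069 +176.44619]
  H  [-54.95638 +571.79848 +95.49882]
  H  [-0.25173 -0.10746 +1.00000]
B = K⁻¹H; ‖b₁‖=0.920631, ‖b₂‖=0.920631; λ = 2/(‖b₁‖+‖b₂‖) = 1.086211, sign → tz>0 ⇒ λ=+1.086211
r₁ = λ·B[:,0] = (+0.96188,+0.00397,-0.27343); r₂ = λ·B[:,1] = (-0.03728,+0.99246,-0.11672)
r₃ = r₁×r₂ = (+0.27091,+0.12246,+0.95478); SVD([r₁ r₂ r₃]) → R = UVᵀ:
  R  [+0.96188 -0.03728 +0.27091]
  R  [+0.00397 +0.99246 +0.12246]
  R  [-0.27343 -0.11672 +0.95478]
t = (-0.29879, -0.22021, +1.08621) m
tr R = 2.909131; θ = arccos((tr R − 1)/2) = 0.302598 rad = 17.338°
axis k = ((R−Rᵀ)₃₂, (R−Rᵀ)₁₃, (R−Rᵀ)₂₁) / (2 sinθ) = (-0.401313, +0.913322, +0.069220)
rvec = θ·k = (-0.121437, +0.276370, +0.020946)

rvec=(-0.1214, 0.2764, 0.0209) tvec=(-0.2988, -0.2202, 1.0862)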